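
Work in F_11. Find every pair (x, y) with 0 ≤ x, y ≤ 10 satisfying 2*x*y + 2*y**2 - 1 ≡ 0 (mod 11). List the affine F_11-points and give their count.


Affine F_11-points: {(1, 2), (1, 8), (3, 4), (5, 1), (5, 5), (6, 6), (6, 10), (8, 7), (10, 3), (10, 9)}; count = 10.

For each of the 121 pairs (x, y) ∈ F_11², evaluate f(x, y) mod 11. Record the zeros.
  x = 0: [0↦10, 1↦1, 2↦7, 3↦6, 4↦9, 5↦5, 6↦5, 7↦9, 8↦6, 9↦7, 10↦1]  zeros at y ∈ ∅
  x = 1: [0↦10, 1↦3, 2↦0, 3↦1, 4↦6, 5↦4, 6↦6, 7↦1, 8↦0, 9↦3, 10↦10]  zeros at y ∈ {2, 8}
  x = 2: [0↦10, 1↦5, 2↦4, 3↦7, 4↦3, 5↦3, 6↦7, 7↦4, 8↦5, 9↦10, 10↦8]  zeros at y ∈ ∅
  x = 3: [0↦10, 1↦7, 2↦8, 3↦2, 4↦0, 5↦2, 6↦8, 7↦7, 8↦10, 9↦6, 10↦6]  zeros at y ∈ {4}
  x = 4: [0↦10, 1↦9, 2↦1, 3↦8, 4↦8, 5↦1, 6↦9, 7↦10, 8↦4, 9↦2, 10↦4]  zeros at y ∈ ∅
  x = 5: [0↦10, 1↦0, 2↦5, 3↦3, 4↦5, 5↦0, 6↦10, 7↦2, 8↦9, 9↦9, 10↦2]  zeros at y ∈ {1, 5}
  x = 6: [0↦10, 1↦2, 2↦9, 3↦9, 4↦2, 5↦10, 6↦0, 7↦5, 8↦3, 9↦5, 10↦0]  zeros at y ∈ {6, 10}
  x = 7: [0↦10, 1↦4, 2↦2, 3↦4, 4↦10, 5↦9, 6↦1, 7↦8, 8↦8, 9↦1, 10↦9]  zeros at y ∈ ∅
  x = 8: [0↦10, 1↦6, 2↦6, 3↦10, 4↦7, 5↦8, 6↦2, 7↦0, 8↦2, 9↦8, 10↦7]  zeros at y ∈ {7}
  x = 9: [0↦10, 1↦8, 2↦10, 3↦5, 4↦4, 5↦7, 6↦3, 7↦3, 8↦7, 9↦4, 10↦5]  zeros at y ∈ ∅
  x = 10: [0↦10, 1↦10, 2↦3, 3↦0, 4↦1, 5↦6, 6↦4, 7↦6, 8↦1, 9↦0, 10↦3]  zeros at y ∈ {3, 9}
Collecting zeros: affine points = {(1, 2), (1, 8), (3, 4), (5, 1), (5, 5), (6, 6), (6, 10), (8, 7), (10, 3), (10, 9)}.
Total count |C(F_11)_aff| = 10.


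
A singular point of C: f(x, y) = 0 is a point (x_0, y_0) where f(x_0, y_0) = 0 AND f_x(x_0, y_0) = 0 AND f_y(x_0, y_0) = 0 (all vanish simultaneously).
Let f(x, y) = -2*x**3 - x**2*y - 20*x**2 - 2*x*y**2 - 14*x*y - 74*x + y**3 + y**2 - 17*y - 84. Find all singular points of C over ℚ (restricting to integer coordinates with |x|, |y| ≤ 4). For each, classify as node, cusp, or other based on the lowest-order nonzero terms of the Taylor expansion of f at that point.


Singular points: {(-3, -2)}; classification: cusp.

Compute partial derivatives:
  f_x = -6*x**2 - 2*x*y - 40*x - 2*y**2 - 14*y - 74.
  f_y = -x**2 - 4*x*y - 14*x + 3*y**2 + 2*y - 17.
Scan x_0 ∈ {−4, ..., 4}. For each x_0, f_y(x_0, y) is a polynomial in y; find its integer roots y ∈ {−4, ..., 4}, then test f_x and f at those candidates.
  x = -4: f_y(-4, y) = 3*y**2 + 18*y + 23; no integer root y with |y| ≤ 4.
  x = -3: f_y(-3, y) = 3*y**2 + 14*y + 16; vanishes at y ∈ {-2}. (-3, -2): f_x = 0, f = 0 — SINGULAR.
  x = -2: f_y(-2, y) = 3*y**2 + 10*y + 7; vanishes at y ∈ {-1}. (-2, -1): f_x = -10 ≠ 0.
  x = -1: f_y(-1, y) = 3*y**2 + 6*y - 4; no integer root y with |y| ≤ 4.
  x = 0: f_y(0, y) = 3*y**2 + 2*y - 17; no integer root y with |y| ≤ 4.
  x = 1: f_y(1, y) = 3*y**2 - 2*y - 32; no integer root y with |y| ≤ 4.
  x = 2: f_y(2, y) = 3*y**2 - 6*y - 49; no integer root y with |y| ≤ 4.
  x = 3: f_y(3, y) = 3*y**2 - 10*y - 68; no integer root y with |y| ≤ 4.
  x = 4: f_y(4, y) = 3*y**2 - 14*y - 89; no integer root y with |y| ≤ 4.
Only singular point on the grid: (-3, -2).
Classify: substitute x = -3 + u, y = -2 + v and expand: f = -2*u**3 - u**2*v - 2*u*v**2 + v**3 + v**2.
No constant or linear terms (consistent with a singular point). Quadratic part: v**2. Cubic part: -2*u**3 - u**2*v - 2*u*v**2 + v**3.
The quadratic part v**2 is a perfect square, so there is a single (double) tangent line v = 0, i.e. y = -2. Restricting the cubic part to that line (v = 0) leaves -2*u**3 ≠ 0, so f is not divisible by v and the branch is v² ≈ 2*u**3 to lowest order — this is a cusp.
Classification: cusp.


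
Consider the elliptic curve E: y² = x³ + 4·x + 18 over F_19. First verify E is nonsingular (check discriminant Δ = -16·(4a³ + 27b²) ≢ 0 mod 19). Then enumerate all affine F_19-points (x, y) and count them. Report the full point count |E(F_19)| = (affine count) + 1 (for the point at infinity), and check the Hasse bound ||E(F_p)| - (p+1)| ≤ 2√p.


Affine points = {(1, 2), (1, 17), (3, 0), (5, 7), (5, 12), (6, 7), (6, 12), (7, 3), (7, 16), (8, 7), (8, 12), (9, 2), (9, 17), (11, 5), (11, 14), (13, 5), (13, 14), (14, 5), (14, 14), (16, 6), (16, 13)}; affine count = 21; |E(F_19)| = 22.

Discriminant check: Δ ∝ 4a³ + 27b² = 4·4³ + 27·18² = 4·64 + 27·324 ≡ 17 (mod 19). Nonzero ⇒ E is nonsingular.
For each x ∈ F_19, compute rhs = x³ + 4·x + 18 mod 19, then count y ∈ F_19 with y² ≡ rhs.
  x = 0: rhs = 18, matching y values: none (0 points).
  x = 1: rhs = 4, matching y values: 2, 17 (2 points).
  x = 2: rhs = 15, matching y values: none (0 points).
  x = 3: rhs = 0, matching y values: 0 (1 points).
  x = 4: rhs = 3, matching y values: none (0 points).
  x = 5: rhs = 11, matching y values: 7, 12 (2 points).
  x = 6: rhs = 11, matching y values: 7, 12 (2 points).
  x = 7: rhs = 9, matching y values: 3, 16 (2 points).
  x = 8: rhs = 11, matching y values: 7, 12 (2 points).
  x = 9: rhs = 4, matching y values: 2, 17 (2 points).
  x = 10: rhs = 13, matching y values: none (0 points).
  x = 11: rhs = 6, matching y values: 5, 14 (2 points).
  x = 12: rhs = 8, matching y values: none (0 points).
  x = 13: rhs = 6, matching y values: 5, 14 (2 points).
  x = 14: rhs = 6, matching y values: 5, 14 (2 points).
  x = 15: rhs = 14, matching y values: none (0 points).
  x = 16: rhs = 17, matching y values: 6, 13 (2 points).
  x = 17: rhs = 2, matching y values: none (0 points).
  x = 18: rhs = 13, matching y values: none (0 points).
Total affine count: 21.
Full point count |E(F_19)| = 21 + 1 = 22.
Hasse bound: |22 − (19+1)| = |2| = 2 ≤ 2√19 ≈ 8.7178 ✓.


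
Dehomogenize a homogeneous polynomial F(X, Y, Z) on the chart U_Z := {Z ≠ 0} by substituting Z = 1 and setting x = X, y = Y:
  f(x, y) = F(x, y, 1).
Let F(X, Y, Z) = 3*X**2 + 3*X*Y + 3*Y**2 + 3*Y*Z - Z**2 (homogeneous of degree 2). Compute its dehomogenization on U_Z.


f(x, y) = 3*x**2 + 3*x*y + 3*y**2 + 3*y - 1

On U_Z we set Z = 1. Each monomial c·X^i·Y^j·Z^k in F becomes c·x^i·y^j·1^k = c·x^i·y^j.
Substituting Z = 1: F(X, Y, 1) = 3*x**2 + 3*x*y + 3*y**2 + 3*y - 1.
Note: deg(f) ≤ deg(F) = 2; strict inequality happens when F is divisible by Z (lost terms).


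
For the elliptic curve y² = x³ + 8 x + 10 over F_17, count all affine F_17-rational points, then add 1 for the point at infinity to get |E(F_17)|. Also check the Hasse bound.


Affine points = {(1, 6), (1, 11), (2, 0), (4, 2), (4, 15), (6, 6), (6, 11), (7, 1), (7, 16), (8, 5), (8, 12), (10, 6), (10, 11), (11, 1), (11, 16), (12, 7), (12, 10), (13, 4), (13, 13), (16, 1), (16, 16)}; affine count = 21; |E(F_17)| = 22.

Discriminant check: Δ ∝ 4a³ + 27b² = 4·8³ + 27·10² = 4·512 + 27·100 ≡ 5 (mod 17). Nonzero ⇒ E is nonsingular.
For each x ∈ F_17, compute rhs = x³ + 8·x + 10 mod 17, then count y ∈ F_17 with y² ≡ rhs.
  x = 0: rhs = 10, matching y values: none (0 points).
  x = 1: rhs = 2, matching y values: 6, 11 (2 points).
  x = 2: rhs = 0, matching y values: 0 (1 points).
  x = 3: rhs = 10, matching y values: none (0 points).
  x = 4: rhs = 4, matching y values: 2, 15 (2 points).
  x = 5: rhs = 5, matching y values: none (0 points).
  x = 6: rhs = 2, matching y values: 6, 11 (2 points).
  x = 7: rhs = 1, matching y values: 1, 16 (2 points).
  x = 8: rhs = 8, matching y values: 5, 12 (2 points).
  x = 9: rhs = 12, matching y values: none (0 points).
  x = 10: rhs = 2, matching y values: 6, 11 (2 points).
  x = 11: rhs = 1, matching y values: 1, 16 (2 points).
  x = 12: rhs = 15, matching y values: 7, 10 (2 points).
  x = 13: rhs = 16, matching y values: 4, 13 (2 points).
  x = 14: rhs = 10, matching y values: none (0 points).
  x = 15: rhs = 3, matching y values: none (0 points).
  x = 16: rhs = 1, matching y values: 1, 16 (2 points).
Total affine count: 21.
Full point count |E(F_17)| = 21 + 1 = 22.
Hasse bound: |22 − (17+1)| = |4| = 4 ≤ 2√17 ≈ 8.2462 ✓.


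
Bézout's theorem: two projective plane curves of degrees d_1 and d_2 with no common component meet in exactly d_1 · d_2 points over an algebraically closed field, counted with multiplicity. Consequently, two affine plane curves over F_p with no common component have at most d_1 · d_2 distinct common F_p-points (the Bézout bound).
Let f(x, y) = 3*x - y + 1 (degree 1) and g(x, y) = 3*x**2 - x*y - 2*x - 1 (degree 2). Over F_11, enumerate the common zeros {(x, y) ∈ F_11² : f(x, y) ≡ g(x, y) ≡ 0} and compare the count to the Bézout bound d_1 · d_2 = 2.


Common zeros: {(7, 0)}; count = 1; Bézout bound = 2.

deg(f) = 1, deg(g) = 2, so Bézout bound = 2.
Scan x ∈ F_11. For each x, list the y ∈ F_11 with f(x, y) ≡ 0 and those with g(x, y) ≡ 0 (mod 11); the common zeros in that column are the intersection.
  x = 0: f ≡ 0 at y ∈ {1}; g ≡ 0 at y ∈ ∅; common: ∅.
  x = 1: f ≡ 0 at y ∈ {4}; g ≡ 0 at y ∈ {0}; common: ∅.
  x = 2: f ≡ 0 at y ∈ {7}; g ≡ 0 at y ∈ {9}; common: ∅.
  x = 3: f ≡ 0 at y ∈ {10}; g ≡ 0 at y ∈ {3}; common: ∅.
  x = 4: f ≡ 0 at y ∈ {2}; g ≡ 0 at y ∈ {7}; common: ∅.
  x = 5: f ≡ 0 at y ∈ {5}; g ≡ 0 at y ∈ {4}; common: ∅.
  x = 6: f ≡ 0 at y ∈ {8}; g ≡ 0 at y ∈ {3}; common: ∅.
  x = 7: f ≡ 0 at y ∈ {0}; g ≡ 0 at y ∈ {0}; common: {0}.
  x = 8: f ≡ 0 at y ∈ {3}; g ≡ 0 at y ∈ {4}; common: ∅.
  x = 9: f ≡ 0 at y ∈ {6}; g ≡ 0 at y ∈ {9}; common: ∅.
  x = 10: f ≡ 0 at y ∈ {9}; g ≡ 0 at y ∈ {7}; common: ∅.
Collecting: common zeros = {(7, 0)}, so the count is 1.
Comparison with the Bézout bound: 1 ≤ 2 = deg(f)·deg(g), as expected for curves with no common component (the affine F_11-count falls short of the bound because intersections may lie at infinity, over extension fields, or carry multiplicity).


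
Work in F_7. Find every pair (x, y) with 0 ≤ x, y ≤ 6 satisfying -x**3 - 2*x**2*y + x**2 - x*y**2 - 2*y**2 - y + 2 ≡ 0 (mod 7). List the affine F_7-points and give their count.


Affine F_7-points: {(2, 5), (5, 0), (6, 1), (6, 3)}; count = 4.

For each of the 49 pairs (x, y) ∈ F_7², evaluate f(x, y) mod 7. Record the zeros.
  x = 0: [0↦2, 1↦6, 2↦6, 3↦2, 4↦1, 5↦3, 6↦1]  zeros at y ∈ ∅
  x = 1: [0↦2, 1↦3, 2↦5, 3↦1, 4↦5, 5↦3, 6↦2]  zeros at y ∈ ∅
  x = 2: [0↦5, 1↦6, 2↦6, 3↦5, 4↦3, 5↦0, 6↦3]  zeros at y ∈ {5}
  x = 3: [0↦5, 1↦2, 2↦3, 3↦1, 4↦3, 5↦2, 6↦5]  zeros at y ∈ ∅
  x = 4: [0↦3, 1↦6, 2↦4, 3↦4, 4↦6, 5↦3, 6↦2]  zeros at y ∈ ∅
  x = 5: [0↦0, 1↦5, 2↦3, 3↦1, 4↦6, 5↦4, 6↦2]  zeros at y ∈ {0}
  x = 6: [0↦4, 1↦0, 2↦1, 3↦0, 4↦4, 5↦6, 6↦6]  zeros at y ∈ {1, 3}
Collecting zeros: affine points = {(2, 5), (5, 0), (6, 1), (6, 3)}.
Total count |C(F_7)_aff| = 4.


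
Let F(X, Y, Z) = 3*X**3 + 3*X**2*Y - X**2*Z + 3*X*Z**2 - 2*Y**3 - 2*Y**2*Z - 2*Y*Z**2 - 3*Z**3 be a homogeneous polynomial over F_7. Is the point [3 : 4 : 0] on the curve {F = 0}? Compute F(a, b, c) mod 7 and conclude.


F(3,4,0) ≡ 5 (mod 7); P is NOT on the curve.

Evaluate F(3, 4, 0) term-by-term (mod 7).
  3*X**3 ↦ 3·27·1·1 = 81
  3*X**2*Y ↦ 3·9·4·1 = 108
  -X**2*Z ↦ -1·9·1·0 = 0
  3*X*Z**2 ↦ 3·3·1·0 = 0
  -2*Y**3 ↦ -2·1·64·1 = -128
  -2*Y**2*Z ↦ -2·1·16·0 = 0
  -2*Y*Z**2 ↦ -2·1·4·0 = 0
  -3*Z**3 ↦ -3·1·1·0 = 0
Sum: F(3, 4, 0) = (81) + (108) + (0) + (0) + (-128) + (0) + (0) + (0) = 61.
Reducing mod 7: 61 ≡ 5 (mod 7).
Since F(a, b, c) ≡ 5 ≠ 0 (mod 7), P does NOT lie on the curve.


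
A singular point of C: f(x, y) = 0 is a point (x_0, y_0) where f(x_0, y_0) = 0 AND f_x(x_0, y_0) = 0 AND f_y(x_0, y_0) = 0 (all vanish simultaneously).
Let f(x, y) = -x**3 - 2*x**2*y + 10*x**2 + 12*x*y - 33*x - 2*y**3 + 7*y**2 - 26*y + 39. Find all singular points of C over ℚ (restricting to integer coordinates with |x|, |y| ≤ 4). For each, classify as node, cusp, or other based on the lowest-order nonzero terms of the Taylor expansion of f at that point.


Singular points: {(3, 1)}; classification: node.

Compute partial derivatives:
  f_x = -3*x**2 - 4*x*y + 20*x + 12*y - 33.
  f_y = -2*x**2 + 12*x - 6*y**2 + 14*y - 26.
Scan x_0 ∈ {−4, ..., 4}. For each x_0, f_y(x_0, y) is a polynomial in y; find its integer roots y ∈ {−4, ..., 4}, then test f_x and f at those candidates.
  x = -4: f_y(-4, y) = -6*y**2 + 14*y - 106; no integer root y with |y| ≤ 4.
  x = -3: f_y(-3, y) = -6*y**2 + 14*y - 80; no integer root y with |y| ≤ 4.
  x = -2: f_y(-2, y) = -6*y**2 + 14*y - 58; no integer root y with |y| ≤ 4.
  x = -1: f_y(-1, y) = -6*y**2 + 14*y - 40; no integer root y with |y| ≤ 4.
  x = 0: f_y(0, y) = -6*y**2 + 14*y - 26; no integer root y with |y| ≤ 4.
  x = 1: f_y(1, y) = -6*y**2 + 14*y - 16; no integer root y with |y| ≤ 4.
  x = 2: f_y(2, y) = -6*y**2 + 14*y - 10; no integer root y with |y| ≤ 4.
  x = 3: f_y(3, y) = -6*y**2 + 14*y - 8; vanishes at y ∈ {1}. (3, 1): f_x = 0, f = 0 — SINGULAR.
  x = 4: f_y(4, y) = -6*y**2 + 14*y - 10; no integer root y with |y| ≤ 4.
Only singular point on the grid: (3, 1).
Classify: substitute x = 3 + u, y = 1 + v and expand: f = -u**3 - 2*u**2*v - u**2 - 2*v**3 + v**2.
No constant or linear terms (consistent with a singular point). Quadratic part: -u**2 + v**2. Cubic part: -u**3 - 2*u**2*v - 2*v**3.
The quadratic part v**2 - u**2 = (v − u)(v + u) splits into two distinct linear factors, so there are two distinct tangent lines y − 1 = ±(x − 3) — this is a node (ordinary double point).
Classification: node.


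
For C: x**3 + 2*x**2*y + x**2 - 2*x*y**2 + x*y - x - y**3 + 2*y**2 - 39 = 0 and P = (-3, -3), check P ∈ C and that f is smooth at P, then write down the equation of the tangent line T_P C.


Tangent line at P: 35*x - 60*y - 75 = 0.

Step 1: f(-3, -3) = 0, so P lies on C.
Step 2: partial derivatives
  f_x(x, y) = 3*x**2 + 4*x*y + 2*x - 2*y**2 + y - 1, f_y(x, y) = 2*x**2 - 4*x*y + x - 3*y**2 + 4*y.
  f_x(P) = 35, f_y(P) = -60 (gradient nonzero, so P is smooth).
Step 3: tangent line at P: 35·(x − -3) + -60·(y − -3) = 0.
Expanding: 35*x - 60*y - 75 = 0.


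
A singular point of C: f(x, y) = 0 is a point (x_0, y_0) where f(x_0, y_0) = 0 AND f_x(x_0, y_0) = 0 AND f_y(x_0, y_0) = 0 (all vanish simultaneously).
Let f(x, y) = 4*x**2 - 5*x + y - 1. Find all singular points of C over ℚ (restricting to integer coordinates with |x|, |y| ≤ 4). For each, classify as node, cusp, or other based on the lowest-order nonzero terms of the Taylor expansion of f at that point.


No singular points in the scanned grid; C is smooth there.

Compute partial derivatives:
  f_x = 8*x - 5.
  f_y = 1.
f_y = 1 is a nonzero constant, so f_y never vanishes: no point (x, y) can satisfy f = f_x = f_y = 0. In particular no (x, y) ∈ {−4, ..., 4}² is singular; the curve is smooth.


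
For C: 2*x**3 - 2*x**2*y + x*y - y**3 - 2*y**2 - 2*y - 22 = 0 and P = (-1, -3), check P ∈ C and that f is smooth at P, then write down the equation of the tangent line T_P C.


Tangent line at P: -9*x - 20*y - 69 = 0.

Step 1: f(-1, -3) = 0, so P lies on C.
Step 2: partial derivatives
  f_x(x, y) = 6*x**2 - 4*x*y + y, f_y(x, y) = -2*x**2 + x - 3*y**2 - 4*y - 2.
  f_x(P) = -9, f_y(P) = -20 (gradient nonzero, so P is smooth).
Step 3: tangent line at P: -9·(x − -1) + -20·(y − -3) = 0.
Expanding: -9*x - 20*y - 69 = 0.


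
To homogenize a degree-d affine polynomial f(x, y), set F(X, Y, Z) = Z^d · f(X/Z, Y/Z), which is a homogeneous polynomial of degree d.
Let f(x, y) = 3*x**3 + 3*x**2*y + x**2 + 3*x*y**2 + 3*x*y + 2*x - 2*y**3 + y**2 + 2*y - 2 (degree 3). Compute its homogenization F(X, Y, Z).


F(X, Y, Z) = 3*X**3 + 3*X**2*Y + X**2*Z + 3*X*Y**2 + 3*X*Y*Z + 2*X*Z**2 - 2*Y**3 + Y**2*Z + 2*Y*Z**2 - 2*Z**3

deg(f) = 3.
Substitute x = X/Z, y = Y/Z into f, then multiply by Z^3.
  monomial 3·x^3·y^0 ↦ 3·X^3·Y^0·Z^0.
  monomial 3·x^2·y^1 ↦ 3·X^2·Y^1·Z^0.
  monomial 1·x^2·y^0 ↦ 1·X^2·Y^0·Z^1.
  monomial 3·x^1·y^2 ↦ 3·X^1·Y^2·Z^0.
  monomial 3·x^1·y^1 ↦ 3·X^1·Y^1·Z^1.
  monomial 2·x^1·y^0 ↦ 2·X^1·Y^0·Z^2.
  monomial -2·x^0·y^3 ↦ -2·X^0·Y^3·Z^0.
  monomial 1·x^0·y^2 ↦ 1·X^0·Y^2·Z^1.
  monomial 2·x^0·y^1 ↦ 2·X^0·Y^1·Z^2.
  monomial -2·x^0·y^0 ↦ -2·X^0·Y^0·Z^3.
Collecting: F(X, Y, Z) = 3*X**3 + 3*X**2*Y + X**2*Z + 3*X*Y**2 + 3*X*Y*Z + 2*X*Z**2 - 2*Y**3 + Y**2*Z + 2*Y*Z**2 - 2*Z**3.


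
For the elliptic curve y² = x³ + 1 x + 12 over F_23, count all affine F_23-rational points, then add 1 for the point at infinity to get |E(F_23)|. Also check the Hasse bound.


Affine points = {(0, 9), (0, 14), (5, 2), (5, 21), (6, 2), (6, 21), (8, 7), (8, 16), (12, 2), (12, 21), (19, 6), (19, 17), (21, 5), (21, 18)}; affine count = 14; |E(F_23)| = 15.

Discriminant check: Δ ∝ 4a³ + 27b² = 4·1³ + 27·12² = 4·1 + 27·144 ≡ 5 (mod 23). Nonzero ⇒ E is nonsingular.
For each x ∈ F_23, compute rhs = x³ + 1·x + 12 mod 23, then count y ∈ F_23 with y² ≡ rhs.
  x = 0: rhs = 12, matching y values: 9, 14 (2 points).
  x = 1: rhs = 14, matching y values: none (0 points).
  x = 2: rhs = 22, matching y values: none (0 points).
  x = 3: rhs = 19, matching y values: none (0 points).
  x = 4: rhs = 11, matching y values: none (0 points).
  x = 5: rhs = 4, matching y values: 2, 21 (2 points).
  x = 6: rhs = 4, matching y values: 2, 21 (2 points).
  x = 7: rhs = 17, matching y values: none (0 points).
  x = 8: rhs = 3, matching y values: 7, 16 (2 points).
  x = 9: rhs = 14, matching y values: none (0 points).
  x = 10: rhs = 10, matching y values: none (0 points).
  x = 11: rhs = 20, matching y values: none (0 points).
  x = 12: rhs = 4, matching y values: 2, 21 (2 points).
  x = 13: rhs = 14, matching y values: none (0 points).
  x = 14: rhs = 10, matching y values: none (0 points).
  x = 15: rhs = 21, matching y values: none (0 points).
  x = 16: rhs = 7, matching y values: none (0 points).
  x = 17: rhs = 20, matching y values: none (0 points).
  x = 18: rhs = 20, matching y values: none (0 points).
  x = 19: rhs = 13, matching y values: 6, 17 (2 points).
  x = 20: rhs = 5, matching y values: none (0 points).
  x = 21: rhs = 2, matching y values: 5, 18 (2 points).
  x = 22: rhs = 10, matching y values: none (0 points).
Total affine count: 14.
Full point count |E(F_23)| = 14 + 1 = 15.
Hasse bound: |15 − (23+1)| = |-9| = 9 ≤ 2√23 ≈ 9.5917 ✓.


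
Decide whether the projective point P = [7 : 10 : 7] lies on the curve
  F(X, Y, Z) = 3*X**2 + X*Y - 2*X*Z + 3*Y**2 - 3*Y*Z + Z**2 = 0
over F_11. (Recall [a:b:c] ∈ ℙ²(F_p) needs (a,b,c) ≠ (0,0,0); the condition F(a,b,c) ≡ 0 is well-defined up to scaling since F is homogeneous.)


F(7,10,7) ≡ 5 (mod 11); P is NOT on the curve.

Evaluate F(7, 10, 7) term-by-term (mod 11).
  3*X**2 ↦ 3·49·1·1 = 147
  X*Y ↦ 1·7·10·1 = 70
  -2*X*Z ↦ -2·7·1·7 = -98
  3*Y**2 ↦ 3·1·100·1 = 300
  -3*Y*Z ↦ -3·1·10·7 = -210
  Z**2 ↦ 1·1·1·49 = 49
Sum: F(7, 10, 7) = (147) + (70) + (-98) + (300) + (-210) + (49) = 258.
Reducing mod 11: 258 ≡ 5 (mod 11).
Since F(a, b, c) ≡ 5 ≠ 0 (mod 11), P does NOT lie on the curve.


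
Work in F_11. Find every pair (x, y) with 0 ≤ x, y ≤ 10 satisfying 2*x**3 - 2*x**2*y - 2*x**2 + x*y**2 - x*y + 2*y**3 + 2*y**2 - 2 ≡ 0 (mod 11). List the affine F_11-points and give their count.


Affine F_11-points: {(0, 2), (1, 1), (1, 5), (1, 9), (2, 3), (3, 8), (4, 1), (5, 0), (5, 2), (6, 5), (8, 1), (8, 4), (9, 2), (9, 10), (10, 5)}; count = 15.

For each of the 121 pairs (x, y) ∈ F_11², evaluate f(x, y) mod 11. Record the zeros.
  x = 0: [0↦9, 1↦2, 2↦0, 3↦4, 4↦4, 5↦1, 6↦7, 7↦1, 8↦6, 9↦1, 10↦9]  zeros at y ∈ {2}
  x = 1: [0↦9, 1↦0, 2↦9, 3↦4, 4↦8, 5↦0, 6↦3, 7↦7, 8↦2, 9↦0, 10↦2]  zeros at y ∈ {1, 5, 9}
  x = 2: [0↦6, 1↦2, 2↦7, 3↦0, 4↦4, 5↦9, 6↦5, 7↦4, 8↦7, 9↦4, 10↦7]  zeros at y ∈ {3}
  x = 3: [0↦1, 1↦9, 2↦6, 3↦4, 4↦4, 5↦7, 6↦3, 7↦4, 8↦0, 9↦3, 10↦3]  zeros at y ∈ {8}
  x = 4: [0↦6, 1↦0, 2↦7, 3↦6, 4↦9, 5↦6, 6↦9, 7↦8, 8↦4, 9↦9, 10↦2]  zeros at y ∈ {1}
  x = 5: [0↦0, 1↦9, 2↦0, 3↦7, 4↦9, 5↦7, 6↦2, 7↦6, 8↦9, 9↦1, 10↦5]  zeros at y ∈ {0, 2}
  x = 6: [0↦6, 1↦4, 2↦8, 3↦8, 4↦5, 5↦0, 6↦5, 7↦10, 8↦5, 9↦2, 10↦2]  zeros at y ∈ {5}
  x = 7: [0↦3, 1↦8, 2↦10, 3↦10, 4↦9, 5↦8, 6↦8, 7↦10, 8↦4, 9↦2, 10↦5]  zeros at y ∈ ∅
  x = 8: [0↦3, 1↦0, 2↦7, 3↦3, 4↦0, 5↦10, 6↦1, 7↦7, 8↦7, 9↦2, 10↦4]  zeros at y ∈ {1, 4}
  x = 9: [0↦7, 1↦3, 2↦0, 3↦10, 4↦1, 5↦7, 6↦7, 7↦2, 8↦4, 9↦3, 10↦0]  zeros at y ∈ {2, 10}
  x = 10: [0↦5, 1↦7, 2↦1, 3↦10, 4↦2, 5↦0, 6↦5, 7↦7, 8↦7, 9↦6, 10↦5]  zeros at y ∈ {5}
Collecting zeros: affine points = {(0, 2), (1, 1), (1, 5), (1, 9), (2, 3), (3, 8), (4, 1), (5, 0), (5, 2), (6, 5), (8, 1), (8, 4), (9, 2), (9, 10), (10, 5)}.
Total count |C(F_11)_aff| = 15.


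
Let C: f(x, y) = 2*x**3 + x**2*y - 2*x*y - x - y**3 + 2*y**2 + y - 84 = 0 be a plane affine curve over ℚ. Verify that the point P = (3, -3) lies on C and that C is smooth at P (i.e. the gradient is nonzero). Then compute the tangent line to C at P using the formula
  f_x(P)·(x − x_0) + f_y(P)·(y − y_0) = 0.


Tangent line at P: 41*x - 35*y - 228 = 0.

Step 1: f(3, -3) = 0, so P lies on C.
Step 2: partial derivatives
  f_x(x, y) = 6*x**2 + 2*x*y - 2*y - 1, f_y(x, y) = x**2 - 2*x - 3*y**2 + 4*y + 1.
  f_x(P) = 41, f_y(P) = -35 (gradient nonzero, so P is smooth).
Step 3: tangent line at P: 41·(x − 3) + -35·(y − -3) = 0.
Expanding: 41*x - 35*y - 228 = 0.


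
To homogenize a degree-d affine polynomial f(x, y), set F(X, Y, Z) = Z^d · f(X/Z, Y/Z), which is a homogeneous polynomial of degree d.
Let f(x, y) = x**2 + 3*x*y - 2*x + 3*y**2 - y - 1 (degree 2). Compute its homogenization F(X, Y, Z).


F(X, Y, Z) = X**2 + 3*X*Y - 2*X*Z + 3*Y**2 - Y*Z - Z**2

deg(f) = 2.
Substitute x = X/Z, y = Y/Z into f, then multiply by Z^2.
  monomial 1·x^2·y^0 ↦ 1·X^2·Y^0·Z^0.
  monomial 3·x^1·y^1 ↦ 3·X^1·Y^1·Z^0.
  monomial -2·x^1·y^0 ↦ -2·X^1·Y^0·Z^1.
  monomial 3·x^0·y^2 ↦ 3·X^0·Y^2·Z^0.
  monomial -1·x^0·y^1 ↦ -1·X^0·Y^1·Z^1.
  monomial -1·x^0·y^0 ↦ -1·X^0·Y^0·Z^2.
Collecting: F(X, Y, Z) = X**2 + 3*X*Y - 2*X*Z + 3*Y**2 - Y*Z - Z**2.


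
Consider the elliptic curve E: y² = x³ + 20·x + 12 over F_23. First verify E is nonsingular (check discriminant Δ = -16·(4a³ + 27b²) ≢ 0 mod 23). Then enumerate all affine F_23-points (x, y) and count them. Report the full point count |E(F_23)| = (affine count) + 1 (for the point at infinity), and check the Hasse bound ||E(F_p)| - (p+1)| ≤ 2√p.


Affine points = {(0, 9), (0, 14), (4, 8), (4, 15), (6, 7), (6, 16), (7, 9), (7, 14), (9, 1), (9, 22), (10, 4), (10, 19), (12, 5), (12, 18), (13, 10), (13, 13), (14, 0), (16, 9), (16, 14), (19, 11), (19, 12)}; affine count = 21; |E(F_23)| = 22.

Discriminant check: Δ ∝ 4a³ + 27b² = 4·20³ + 27·12² = 4·8000 + 27·144 ≡ 8 (mod 23). Nonzero ⇒ E is nonsingular.
For each x ∈ F_23, compute rhs = x³ + 20·x + 12 mod 23, then count y ∈ F_23 with y² ≡ rhs.
  x = 0: rhs = 12, matching y values: 9, 14 (2 points).
  x = 1: rhs = 10, matching y values: none (0 points).
  x = 2: rhs = 14, matching y values: none (0 points).
  x = 3: rhs = 7, matching y values: none (0 points).
  x = 4: rhs = 18, matching y values: 8, 15 (2 points).
  x = 5: rhs = 7, matching y values: none (0 points).
  x = 6: rhs = 3, matching y values: 7, 16 (2 points).
  x = 7: rhs = 12, matching y values: 9, 14 (2 points).
  x = 8: rhs = 17, matching y values: none (0 points).
  x = 9: rhs = 1, matching y values: 1, 22 (2 points).
  x = 10: rhs = 16, matching y values: 4, 19 (2 points).
  x = 11: rhs = 22, matching y values: none (0 points).
  x = 12: rhs = 2, matching y values: 5, 18 (2 points).
  x = 13: rhs = 8, matching y values: 10, 13 (2 points).
  x = 14: rhs = 0, matching y values: 0 (1 points).
  x = 15: rhs = 7, matching y values: none (0 points).
  x = 16: rhs = 12, matching y values: 9, 14 (2 points).
  x = 17: rhs = 21, matching y values: none (0 points).
  x = 18: rhs = 17, matching y values: none (0 points).
  x = 19: rhs = 6, matching y values: 11, 12 (2 points).
  x = 20: rhs = 17, matching y values: none (0 points).
  x = 21: rhs = 10, matching y values: none (0 points).
  x = 22: rhs = 14, matching y values: none (0 points).
Total affine count: 21.
Full point count |E(F_23)| = 21 + 1 = 22.
Hasse bound: |22 − (23+1)| = |-2| = 2 ≤ 2√23 ≈ 9.5917 ✓.


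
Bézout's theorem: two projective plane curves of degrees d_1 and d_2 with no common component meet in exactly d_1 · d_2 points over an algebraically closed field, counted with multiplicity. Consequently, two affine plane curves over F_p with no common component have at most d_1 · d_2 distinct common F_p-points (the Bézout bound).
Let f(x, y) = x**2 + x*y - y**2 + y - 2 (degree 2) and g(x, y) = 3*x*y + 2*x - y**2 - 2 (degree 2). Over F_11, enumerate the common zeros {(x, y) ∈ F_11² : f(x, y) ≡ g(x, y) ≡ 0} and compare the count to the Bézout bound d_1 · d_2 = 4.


Common zeros: {(4, 9)}; count = 1; Bézout bound = 4.

deg(f) = 2, deg(g) = 2, so Bézout bound = 4.
Scan x ∈ F_11. For each x, list the y ∈ F_11 with f(x, y) ≡ 0 and those with g(x, y) ≡ 0 (mod 11); the common zeros in that column are the intersection.
  x = 0: f ≡ 0 at y ∈ {5, 7}; g ≡ 0 at y ∈ {3, 8}; common: ∅.
  x = 1: f ≡ 0 at y ∈ {1}; g ≡ 0 at y ∈ {0, 3}; common: ∅.
  x = 2: f ≡ 0 at y ∈ ∅; g ≡ 0 at y ∈ {3}; common: ∅.
  x = 3: f ≡ 0 at y ∈ {2}; g ≡ 0 at y ∈ {3, 6}; common: ∅.
  x = 4: f ≡ 0 at y ∈ {7, 9}; g ≡ 0 at y ∈ {3, 9}; common: {9}.
  x = 5: f ≡ 0 at y ∈ ∅; g ≡ 0 at y ∈ {1, 3}; common: ∅.
  x = 6: f ≡ 0 at y ∈ {2, 5}; g ≡ 0 at y ∈ {3, 4}; common: ∅.
  x = 7: f ≡ 0 at y ∈ ∅; g ≡ 0 at y ∈ {3, 7}; common: ∅.
  x = 8: f ≡ 0 at y ∈ ∅; g ≡ 0 at y ∈ {3, 10}; common: ∅.
  x = 9: f ≡ 0 at y ∈ {1, 9}; g ≡ 0 at y ∈ {2, 3}; common: ∅.
  x = 10: f ≡ 0 at y ∈ ∅; g ≡ 0 at y ∈ {3, 5}; common: ∅.
Collecting: common zeros = {(4, 9)}, so the count is 1.
Comparison with the Bézout bound: 1 ≤ 4 = deg(f)·deg(g), as expected for curves with no common component (the affine F_11-count falls short of the bound because intersections may lie at infinity, over extension fields, or carry multiplicity).


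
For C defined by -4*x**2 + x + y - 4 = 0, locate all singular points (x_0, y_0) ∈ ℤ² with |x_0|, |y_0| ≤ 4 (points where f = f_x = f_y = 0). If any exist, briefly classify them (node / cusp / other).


No singular points in the scanned grid; C is smooth there.

Compute partial derivatives:
  f_x = 1 - 8*x.
  f_y = 1.
f_y = 1 is a nonzero constant, so f_y never vanishes: no point (x, y) can satisfy f = f_x = f_y = 0. In particular no (x, y) ∈ {−4, ..., 4}² is singular; the curve is smooth.


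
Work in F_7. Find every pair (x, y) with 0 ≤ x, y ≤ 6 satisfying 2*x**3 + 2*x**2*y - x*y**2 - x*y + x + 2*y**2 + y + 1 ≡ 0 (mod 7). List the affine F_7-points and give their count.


Affine F_7-points: {(0, 5), (1, 1), (1, 4), (4, 0), (4, 4), (5, 2), (5, 4)}; count = 7.

For each of the 49 pairs (x, y) ∈ F_7², evaluate f(x, y) mod 7. Record the zeros.
  x = 0: [0↦1, 1↦4, 2↦4, 3↦1, 4↦2, 5↦0, 6↦2]  zeros at y ∈ {5}
  x = 1: [0↦4, 1↦0, 2↦5, 3↦5, 4↦0, 5↦4, 6↦3]  zeros at y ∈ {1, 4}
  x = 2: [0↦5, 1↦5, 2↦5, 3↦5, 4↦5, 5↦5, 6↦5]  zeros at y ∈ ∅
  x = 3: [0↦2, 1↦3, 2↦2, 3↦6, 4↦1, 5↦1, 6↦6]  zeros at y ∈ ∅
  x = 4: [0↦0, 1↦6, 2↦1, 3↦6, 4↦0, 5↦4, 6↦4]  zeros at y ∈ {0, 4}
  x = 5: [0↦4, 1↦5, 2↦0, 3↦3, 4↦0, 5↦5, 6↦4]  zeros at y ∈ {2, 4}
  x = 6: [0↦5, 1↦5, 2↦4, 3↦2, 4↦6, 5↦2, 6↦4]  zeros at y ∈ ∅
Collecting zeros: affine points = {(0, 5), (1, 1), (1, 4), (4, 0), (4, 4), (5, 2), (5, 4)}.
Total count |C(F_7)_aff| = 7.


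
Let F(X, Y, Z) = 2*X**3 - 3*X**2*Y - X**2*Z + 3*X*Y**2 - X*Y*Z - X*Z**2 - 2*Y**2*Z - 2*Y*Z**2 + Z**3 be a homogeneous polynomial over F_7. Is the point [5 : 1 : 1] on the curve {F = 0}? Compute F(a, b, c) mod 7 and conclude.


F(5,1,1) ≡ 5 (mod 7); P is NOT on the curve.

Evaluate F(5, 1, 1) term-by-term (mod 7).
  2*X**3 ↦ 2·125·1·1 = 250
  -3*X**2*Y ↦ -3·25·1·1 = -75
  -X**2*Z ↦ -1·25·1·1 = -25
  3*X*Y**2 ↦ 3·5·1·1 = 15
  -X*Y*Z ↦ -1·5·1·1 = -5
  -X*Z**2 ↦ -1·5·1·1 = -5
  -2*Y**2*Z ↦ -2·1·1·1 = -2
  -2*Y*Z**2 ↦ -2·1·1·1 = -2
  Z**3 ↦ 1·1·1·1 = 1
Sum: F(5, 1, 1) = (250) + (-75) + (-25) + (15) + (-5) + (-5) + (-2) + (-2) + (1) = 152.
Reducing mod 7: 152 ≡ 5 (mod 7).
Since F(a, b, c) ≡ 5 ≠ 0 (mod 7), P does NOT lie on the curve.


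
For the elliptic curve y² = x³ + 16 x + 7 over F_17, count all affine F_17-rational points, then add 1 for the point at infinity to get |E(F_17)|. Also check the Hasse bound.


Affine points = {(2, 8), (2, 9), (4, 4), (4, 13), (5, 5), (5, 12), (6, 8), (6, 9), (8, 1), (8, 16), (9, 8), (9, 9), (11, 1), (11, 16), (13, 7), (13, 10), (14, 0), (15, 1), (15, 16)}; affine count = 19; |E(F_17)| = 20.

Discriminant check: Δ ∝ 4a³ + 27b² = 4·16³ + 27·7² = 4·4096 + 27·49 ≡ 10 (mod 17). Nonzero ⇒ E is nonsingular.
For each x ∈ F_17, compute rhs = x³ + 16·x + 7 mod 17, then count y ∈ F_17 with y² ≡ rhs.
  x = 0: rhs = 7, matching y values: none (0 points).
  x = 1: rhs = 7, matching y values: none (0 points).
  x = 2: rhs = 13, matching y values: 8, 9 (2 points).
  x = 3: rhs = 14, matching y values: none (0 points).
  x = 4: rhs = 16, matching y values: 4, 13 (2 points).
  x = 5: rhs = 8, matching y values: 5, 12 (2 points).
  x = 6: rhs = 13, matching y values: 8, 9 (2 points).
  x = 7: rhs = 3, matching y values: none (0 points).
  x = 8: rhs = 1, matching y values: 1, 16 (2 points).
  x = 9: rhs = 13, matching y values: 8, 9 (2 points).
  x = 10: rhs = 11, matching y values: none (0 points).
  x = 11: rhs = 1, matching y values: 1, 16 (2 points).
  x = 12: rhs = 6, matching y values: none (0 points).
  x = 13: rhs = 15, matching y values: 7, 10 (2 points).
  x = 14: rhs = 0, matching y values: 0 (1 points).
  x = 15: rhs = 1, matching y values: 1, 16 (2 points).
  x = 16: rhs = 7, matching y values: none (0 points).
Total affine count: 19.
Full point count |E(F_17)| = 19 + 1 = 20.
Hasse bound: |20 − (17+1)| = |2| = 2 ≤ 2√17 ≈ 8.2462 ✓.


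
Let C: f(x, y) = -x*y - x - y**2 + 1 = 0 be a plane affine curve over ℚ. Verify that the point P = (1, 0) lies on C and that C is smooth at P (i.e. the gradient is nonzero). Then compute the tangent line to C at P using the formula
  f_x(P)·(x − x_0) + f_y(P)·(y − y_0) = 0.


Tangent line at P: -x - y + 1 = 0.

Step 1: f(1, 0) = 0, so P lies on C.
Step 2: partial derivatives
  f_x(x, y) = -y - 1, f_y(x, y) = -x - 2*y.
  f_x(P) = -1, f_y(P) = -1 (gradient nonzero, so P is smooth).
Step 3: tangent line at P: -1·(x − 1) + -1·(y − 0) = 0.
Expanding: -x - y + 1 = 0.


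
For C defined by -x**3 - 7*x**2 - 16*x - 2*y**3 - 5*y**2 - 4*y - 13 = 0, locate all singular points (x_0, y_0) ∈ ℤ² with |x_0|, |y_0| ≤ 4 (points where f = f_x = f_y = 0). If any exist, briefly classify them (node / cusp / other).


Singular points: {(-2, -1)}; classification: node.

Compute partial derivatives:
  f_x = -3*x**2 - 14*x - 16.
  f_y = -6*y**2 - 10*y - 4.
Scan x_0 ∈ {−4, ..., 4}. For each x_0, f_y(x_0, y) is a polynomial in y; find its integer roots y ∈ {−4, ..., 4}, then test f_x and f at those candidates.
  x = -4: f_y(-4, y) = -6*y**2 - 10*y - 4; vanishes at y ∈ {-1}. (-4, -1): f_x = -8 ≠ 0.
  x = -3: f_y(-3, y) = -6*y**2 - 10*y - 4; vanishes at y ∈ {-1}. (-3, -1): f_x = -1 ≠ 0.
  x = -2: f_y(-2, y) = -6*y**2 - 10*y - 4; vanishes at y ∈ {-1}. (-2, -1): f_x = 0, f = 0 — SINGULAR.
  x = -1: f_y(-1, y) = -6*y**2 - 10*y - 4; vanishes at y ∈ {-1}. (-1, -1): f_x = -5 ≠ 0.
  x = 0: f_y(0, y) = -6*y**2 - 10*y - 4; vanishes at y ∈ {-1}. (0, -1): f_x = -16 ≠ 0.
  x = 1: f_y(1, y) = -6*y**2 - 10*y - 4; vanishes at y ∈ {-1}. (1, -1): f_x = -33 ≠ 0.
  x = 2: f_y(2, y) = -6*y**2 - 10*y - 4; vanishes at y ∈ {-1}. (2, -1): f_x = -56 ≠ 0.
  x = 3: f_y(3, y) = -6*y**2 - 10*y - 4; vanishes at y ∈ {-1}. (3, -1): f_x = -85 ≠ 0.
  x = 4: f_y(4, y) = -6*y**2 - 10*y - 4; vanishes at y ∈ {-1}. (4, -1): f_x = -120 ≠ 0.
Only singular point on the grid: (-2, -1).
Classify: substitute x = -2 + u, y = -1 + v and expand: f = -u**3 - u**2 - 2*v**3 + v**2.
No constant or linear terms (consistent with a singular point). Quadratic part: -u**2 + v**2. Cubic part: -u**3 - 2*v**3.
The quadratic part v**2 - u**2 = (v − u)(v + u) splits into two distinct linear factors, so there are two distinct tangent lines y − -1 = ±(x − -2) — this is a node (ordinary double point).
Classification: node.


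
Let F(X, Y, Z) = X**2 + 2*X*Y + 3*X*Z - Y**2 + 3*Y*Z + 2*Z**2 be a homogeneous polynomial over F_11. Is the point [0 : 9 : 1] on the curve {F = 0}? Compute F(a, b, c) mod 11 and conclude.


F(0,9,1) ≡ 3 (mod 11); P is NOT on the curve.

Evaluate F(0, 9, 1) term-by-term (mod 11).
  X**2 ↦ 1·0·1·1 = 0
  2*X*Y ↦ 2·0·9·1 = 0
  3*X*Z ↦ 3·0·1·1 = 0
  -Y**2 ↦ -1·1·81·1 = -81
  3*Y*Z ↦ 3·1·9·1 = 27
  2*Z**2 ↦ 2·1·1·1 = 2
Sum: F(0, 9, 1) = (0) + (0) + (0) + (-81) + (27) + (2) = -52.
Reducing mod 11: -52 ≡ 3 (mod 11).
Since F(a, b, c) ≡ 3 ≠ 0 (mod 11), P does NOT lie on the curve.


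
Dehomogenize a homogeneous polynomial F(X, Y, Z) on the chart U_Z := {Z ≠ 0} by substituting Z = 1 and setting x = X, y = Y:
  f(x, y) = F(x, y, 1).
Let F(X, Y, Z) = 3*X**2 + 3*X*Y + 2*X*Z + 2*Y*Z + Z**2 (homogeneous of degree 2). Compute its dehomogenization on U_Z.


f(x, y) = 3*x**2 + 3*x*y + 2*x + 2*y + 1

On U_Z we set Z = 1. Each monomial c·X^i·Y^j·Z^k in F becomes c·x^i·y^j·1^k = c·x^i·y^j.
Substituting Z = 1: F(X, Y, 1) = 3*x**2 + 3*x*y + 2*x + 2*y + 1.
Note: deg(f) ≤ deg(F) = 2; strict inequality happens when F is divisible by Z (lost terms).


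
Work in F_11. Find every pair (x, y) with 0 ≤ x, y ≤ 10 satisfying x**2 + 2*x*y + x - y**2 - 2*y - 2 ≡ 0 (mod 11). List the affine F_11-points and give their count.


Affine F_11-points: {(1, 0), (2, 5), (2, 8), (3, 7), (3, 8), (4, 7), (4, 10), (5, 4), (8, 4), (8, 10), (9, 0), (9, 5)}; count = 12.

For each of the 121 pairs (x, y) ∈ F_11², evaluate f(x, y) mod 11. Record the zeros.
  x = 0: [0↦9, 1↦6, 2↦1, 3↦5, 4↦7, 5↦7, 6↦5, 7↦1, 8↦6, 9↦9, 10↦10]  zeros at y ∈ ∅
  x = 1: [0↦0, 1↦10, 2↦7, 3↦2, 4↦6, 5↦8, 6↦8, 7↦6, 8↦2, 9↦7, 10↦10]  zeros at y ∈ {0}
  x = 2: [0↦4, 1↦5, 2↦4, 3↦1, 4↦7, 5↦0, 6↦2, 7↦2, 8↦0, 9↦7, 10↦1]  zeros at y ∈ {5, 8}
  x = 3: [0↦10, 1↦2, 2↦3, 3↦2, 4↦10, 5↦5, 6↦9, 7↦0, 8↦0, 9↦9, 10↦5]  zeros at y ∈ {7, 8}
  x = 4: [0↦7, 1↦1, 2↦4, 3↦5, 4↦4, 5↦1, 6↦7, 7↦0, 8↦2, 9↦2, 10↦0]  zeros at y ∈ {7, 10}
  x = 5: [0↦6, 1↦2, 2↦7, 3↦10, 4↦0, 5↦10, 6↦7, 7↦2, 8↦6, 9↦8, 10↦8]  zeros at y ∈ {4}
  x = 6: [0↦7, 1↦5, 2↦1, 3↦6, 4↦9, 5↦10, 6↦9, 7↦6, 8↦1, 9↦5, 10↦7]  zeros at y ∈ ∅
  x = 7: [0↦10, 1↦10, 2↦8, 3↦4, 4↦9, 5↦1, 6↦2, 7↦1, 8↦9, 9↦4, 10↦8]  zeros at y ∈ ∅
  x = 8: [0↦4, 1↦6, 2↦6, 3↦4, 4↦0, 5↦5, 6↦8, 7↦9, 8↦8, 9↦5, 10↦0]  zeros at y ∈ {4, 10}
  x = 9: [0↦0, 1↦4, 2↦6, 3↦6, 4↦4, 5↦0, 6↦5, 7↦8, 8↦9, 9↦8, 10↦5]  zeros at y ∈ {0, 5}
  x = 10: [0↦9, 1↦4, 2↦8, 3↦10, 4↦10, 5↦8, 6↦4, 7↦9, 8↦1, 9↦2, 10↦1]  zeros at y ∈ ∅
Collecting zeros: affine points = {(1, 0), (2, 5), (2, 8), (3, 7), (3, 8), (4, 7), (4, 10), (5, 4), (8, 4), (8, 10), (9, 0), (9, 5)}.
Total count |C(F_11)_aff| = 12.


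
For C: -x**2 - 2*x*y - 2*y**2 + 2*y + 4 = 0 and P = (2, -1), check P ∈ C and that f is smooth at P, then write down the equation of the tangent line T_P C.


Tangent line at P: -2*x + 2*y + 6 = 0.

Step 1: f(2, -1) = 0, so P lies on C.
Step 2: partial derivatives
  f_x(x, y) = -2*x - 2*y, f_y(x, y) = -2*x - 4*y + 2.
  f_x(P) = -2, f_y(P) = 2 (gradient nonzero, so P is smooth).
Step 3: tangent line at P: -2·(x − 2) + 2·(y − -1) = 0.
Expanding: -2*x + 2*y + 6 = 0.


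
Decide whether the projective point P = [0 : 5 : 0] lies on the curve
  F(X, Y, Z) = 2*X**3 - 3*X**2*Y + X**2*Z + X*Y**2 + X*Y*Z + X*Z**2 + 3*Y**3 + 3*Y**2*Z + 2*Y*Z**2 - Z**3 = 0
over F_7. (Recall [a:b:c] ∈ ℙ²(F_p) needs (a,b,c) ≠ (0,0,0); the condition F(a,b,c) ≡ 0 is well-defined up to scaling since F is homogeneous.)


F(0,5,0) ≡ 4 (mod 7); P is NOT on the curve.

Evaluate F(0, 5, 0) term-by-term (mod 7).
  2*X**3 ↦ 2·0·1·1 = 0
  -3*X**2*Y ↦ -3·0·5·1 = 0
  X**2*Z ↦ 1·0·1·0 = 0
  X*Y**2 ↦ 1·0·25·1 = 0
  X*Y*Z ↦ 1·0·5·0 = 0
  X*Z**2 ↦ 1·0·1·0 = 0
  3*Y**3 ↦ 3·1·125·1 = 375
  3*Y**2*Z ↦ 3·1·25·0 = 0
  2*Y*Z**2 ↦ 2·1·5·0 = 0
  -Z**3 ↦ -1·1·1·0 = 0
Sum: F(0, 5, 0) = (0) + (0) + (0) + (0) + (0) + (0) + (375) + (0) + (0) + (0) = 375.
Reducing mod 7: 375 ≡ 4 (mod 7).
Since F(a, b, c) ≡ 4 ≠ 0 (mod 7), P does NOT lie on the curve.


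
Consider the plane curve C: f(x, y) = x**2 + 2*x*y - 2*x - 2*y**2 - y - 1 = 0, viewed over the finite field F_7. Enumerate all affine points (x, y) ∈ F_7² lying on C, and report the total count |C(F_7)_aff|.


Affine F_7-points: {(0, 5), (2, 1), (2, 4), (4, 0), (5, 0), (5, 1), (6, 4), (6, 5)}; count = 8.

For each of the 49 pairs (x, y) ∈ F_7², evaluate f(x, y) mod 7. Record the zeros.
  x = 0: [0↦6, 1↦3, 2↦3, 3↦6, 4↦5, 5↦0, 6↦5]  zeros at y ∈ {5}
  x = 1: [0↦5, 1↦4, 2↦6, 3↦4, 4↦5, 5↦2, 6↦2]  zeros at y ∈ ∅
  x = 2: [0↦6, 1↦0, 2↦4, 3↦4, 4↦0, 5↦6, 6↦1]  zeros at y ∈ {1, 4}
  x = 3: [0↦2, 1↦5, 2↦4, 3↦6, 4↦4, 5↦5, 6↦2]  zeros at y ∈ ∅
  x = 4: [0↦0, 1↦5, 2↦6, 3↦3, 4↦3, 5↦6, 6↦5]  zeros at y ∈ {0}
  x = 5: [0↦0, 1↦0, 2↦3, 3↦2, 4↦4, 5↦2, 6↦3]  zeros at y ∈ {0, 1}
  x = 6: [0↦2, 1↦4, 2↦2, 3↦3, 4↦0, 5↦0, 6↦3]  zeros at y ∈ {4, 5}
Collecting zeros: affine points = {(0, 5), (2, 1), (2, 4), (4, 0), (5, 0), (5, 1), (6, 4), (6, 5)}.
Total count |C(F_7)_aff| = 8.


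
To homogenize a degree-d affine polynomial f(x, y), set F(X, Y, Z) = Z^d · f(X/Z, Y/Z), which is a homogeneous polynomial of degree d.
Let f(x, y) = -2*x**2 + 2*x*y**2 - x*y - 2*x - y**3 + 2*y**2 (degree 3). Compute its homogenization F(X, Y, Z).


F(X, Y, Z) = -2*X**2*Z + 2*X*Y**2 - X*Y*Z - 2*X*Z**2 - Y**3 + 2*Y**2*Z

deg(f) = 3.
Substitute x = X/Z, y = Y/Z into f, then multiply by Z^3.
  monomial -2·x^2·y^0 ↦ -2·X^2·Y^0·Z^1.
  monomial 2·x^1·y^2 ↦ 2·X^1·Y^2·Z^0.
  monomial -1·x^1·y^1 ↦ -1·X^1·Y^1·Z^1.
  monomial -2·x^1·y^0 ↦ -2·X^1·Y^0·Z^2.
  monomial -1·x^0·y^3 ↦ -1·X^0·Y^3·Z^0.
  monomial 2·x^0·y^2 ↦ 2·X^0·Y^2·Z^1.
Collecting: F(X, Y, Z) = -2*X**2*Z + 2*X*Y**2 - X*Y*Z - 2*X*Z**2 - Y**3 + 2*Y**2*Z.


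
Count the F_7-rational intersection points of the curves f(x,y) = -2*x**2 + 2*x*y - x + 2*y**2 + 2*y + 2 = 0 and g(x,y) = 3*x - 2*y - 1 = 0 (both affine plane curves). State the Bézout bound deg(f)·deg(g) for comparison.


Common zeros: ∅; count = 0; Bézout bound = 2.

deg(f) = 2, deg(g) = 1, so Bézout bound = 2.
Scan x ∈ F_7. For each x, list the y ∈ F_7 with f(x, y) ≡ 0 and those with g(x, y) ≡ 0 (mod 7); the common zeros in that column are the intersection.
  x = 0: f ≡ 0 at y ∈ {2, 4}; g ≡ 0 at y ∈ {3}; common: ∅.
  x = 1: f ≡ 0 at y ∈ ∅; g ≡ 0 at y ∈ {1}; common: ∅.
  x = 2: f ≡ 0 at y ∈ {1, 3}; g ≡ 0 at y ∈ {6}; common: ∅.
  x = 3: f ≡ 0 at y ∈ ∅; g ≡ 0 at y ∈ {4}; common: ∅.
  x = 4: f ≡ 0 at y ∈ {3, 6}; g ≡ 0 at y ∈ {2}; common: ∅.
  x = 5: f ≡ 0 at y ∈ {2, 6}; g ≡ 0 at y ∈ {0}; common: ∅.
  x = 6: f ≡ 0 at y ∈ ∅; g ≡ 0 at y ∈ {5}; common: ∅.
Collecting: common zeros = ∅, so the count is 0.
Comparison with the Bézout bound: 0 ≤ 2 = deg(f)·deg(g), as expected for curves with no common component (the affine F_7-count falls short of the bound because intersections may lie at infinity, over extension fields, or carry multiplicity).
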